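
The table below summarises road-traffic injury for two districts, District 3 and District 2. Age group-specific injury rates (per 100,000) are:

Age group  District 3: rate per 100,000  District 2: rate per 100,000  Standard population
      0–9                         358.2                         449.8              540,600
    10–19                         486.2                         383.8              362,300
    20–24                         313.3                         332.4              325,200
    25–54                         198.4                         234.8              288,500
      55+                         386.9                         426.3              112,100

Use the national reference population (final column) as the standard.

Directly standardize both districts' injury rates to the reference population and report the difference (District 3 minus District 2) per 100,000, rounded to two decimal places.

-20.60

Standard total = 1,628,700; weights = 0.3319, 0.2224, 0.1997, 0.1771, 0.0688.
District 3: 0.3319×358.2 + 0.2224×486.2 + 0.1997×313.3 + 0.1771×198.4 + 0.0688×386.9 = 351.3773 per 100,000.
District 2: 0.3319×449.8 + 0.2224×383.8 + 0.1997×332.4 + 0.1771×234.8 + 0.0688×426.3 = 371.9759 per 100,000.
Difference = 351.3773 − 371.9759 = -20.5986.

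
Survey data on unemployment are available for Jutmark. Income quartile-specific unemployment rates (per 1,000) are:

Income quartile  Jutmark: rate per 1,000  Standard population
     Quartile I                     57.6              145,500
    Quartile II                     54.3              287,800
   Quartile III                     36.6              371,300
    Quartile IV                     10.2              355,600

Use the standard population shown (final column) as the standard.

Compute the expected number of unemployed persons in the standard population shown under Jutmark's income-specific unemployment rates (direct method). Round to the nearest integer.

Expected unemployed persons = Σ (standard pop × income-specific rate ÷ 1,000)
= 145,500×57.6/1,000 + 287,800×54.3/1,000 + 371,300×36.6/1,000 + 355,600×10.2/1,000
= 8380.80 + 15627.54 + 13589.58 + 3627.12 = 41225.04.

41225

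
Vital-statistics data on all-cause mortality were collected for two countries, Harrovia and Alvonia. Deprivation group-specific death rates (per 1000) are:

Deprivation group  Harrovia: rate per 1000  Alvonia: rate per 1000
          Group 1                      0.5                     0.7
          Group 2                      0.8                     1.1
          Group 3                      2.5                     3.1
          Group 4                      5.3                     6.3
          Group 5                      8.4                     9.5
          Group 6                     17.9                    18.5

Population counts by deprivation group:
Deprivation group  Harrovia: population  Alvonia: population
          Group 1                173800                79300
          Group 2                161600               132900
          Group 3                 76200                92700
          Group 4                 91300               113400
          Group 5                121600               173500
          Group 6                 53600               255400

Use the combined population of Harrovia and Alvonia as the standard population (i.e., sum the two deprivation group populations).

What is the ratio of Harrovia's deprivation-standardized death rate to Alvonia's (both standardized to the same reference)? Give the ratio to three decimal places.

0.912

Combined standard total = 1525300; weights = 0.1659, 0.1931, 0.1107, 0.1342, 0.1935, 0.2026.
Harrovia: 0.1659×0.5 + 0.1931×0.8 + 0.1107×2.5 + 0.1342×5.3 + 0.1935×8.4 + 0.2026×17.9 = 6.4769 per 1000.
Alvonia: 0.1659×0.7 + 0.1931×1.1 + 0.1107×3.1 + 0.1342×6.3 + 0.1935×9.5 + 0.2026×18.5 = 7.1030 per 1000.
Ratio = 6.4769 ÷ 7.1030 = 0.91185.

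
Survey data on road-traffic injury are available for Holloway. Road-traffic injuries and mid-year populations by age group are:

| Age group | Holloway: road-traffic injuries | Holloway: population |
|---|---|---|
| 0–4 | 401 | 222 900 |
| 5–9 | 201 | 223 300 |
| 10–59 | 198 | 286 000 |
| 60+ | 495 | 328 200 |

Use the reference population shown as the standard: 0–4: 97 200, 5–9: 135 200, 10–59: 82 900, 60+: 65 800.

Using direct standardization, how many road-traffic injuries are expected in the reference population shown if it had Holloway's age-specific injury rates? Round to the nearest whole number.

453

Age-specific rates per 100 000 for Holloway: 179.90, 90.01, 69.23, 150.82.
Expected road-traffic injuries = Σ (standard pop × age-specific rate ÷ 100 000)
= 97 200×179.90/100 000 + 135 200×90.01/100 000 + 82 900×69.23/100 000 + 65 800×150.82/100 000
= 174.86 + 121.70 + 57.39 + 99.24 = 453.20.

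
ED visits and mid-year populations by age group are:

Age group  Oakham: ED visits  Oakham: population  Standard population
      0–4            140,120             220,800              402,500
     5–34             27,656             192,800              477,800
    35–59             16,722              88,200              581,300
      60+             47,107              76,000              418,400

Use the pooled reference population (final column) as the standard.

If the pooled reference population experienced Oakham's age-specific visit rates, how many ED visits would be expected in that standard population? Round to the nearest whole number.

Age-specific rates per 1,000 for Oakham: 634.601, 143.444, 189.592, 619.829.
Expected ED visits = Σ (standard pop × age-specific rate ÷ 1,000)
= 402,500×634.601/1,000 + 477,800×143.444/1,000 + 581,300×189.592/1,000 + 418,400×619.829/1,000
= 255427.08 + 68537.54 + 110209.73 + 259336.43 = 693510.78.

693511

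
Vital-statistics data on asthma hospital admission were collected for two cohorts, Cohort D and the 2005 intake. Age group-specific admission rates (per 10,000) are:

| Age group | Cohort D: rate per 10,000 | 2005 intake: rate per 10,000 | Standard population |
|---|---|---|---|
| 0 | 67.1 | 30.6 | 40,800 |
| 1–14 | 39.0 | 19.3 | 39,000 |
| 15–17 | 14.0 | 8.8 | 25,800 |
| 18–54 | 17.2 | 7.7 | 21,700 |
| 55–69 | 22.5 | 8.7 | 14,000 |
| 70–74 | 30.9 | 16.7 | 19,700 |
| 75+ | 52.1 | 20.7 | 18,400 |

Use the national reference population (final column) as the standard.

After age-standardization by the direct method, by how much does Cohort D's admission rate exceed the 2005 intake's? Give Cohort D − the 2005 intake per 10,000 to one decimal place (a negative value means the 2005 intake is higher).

20.3

Standard total = 179,400; weights = 0.2274, 0.2174, 0.1438, 0.1210, 0.0780, 0.1098, 0.1026.
Cohort D: 0.2274×67.1 + 0.2174×39.0 + 0.1438×14.0 + 0.1210×17.2 + 0.0780×22.5 + 0.1098×30.9 + 0.1026×52.1 = 38.3249 per 10,000.
The 2005 intake: 0.2274×30.6 + 0.2174×19.3 + 0.1438×8.8 + 0.1210×7.7 + 0.0780×8.7 + 0.1098×16.7 + 0.1026×20.7 = 17.9876 per 10,000.
Difference = 38.3249 − 17.9876 = 20.3373.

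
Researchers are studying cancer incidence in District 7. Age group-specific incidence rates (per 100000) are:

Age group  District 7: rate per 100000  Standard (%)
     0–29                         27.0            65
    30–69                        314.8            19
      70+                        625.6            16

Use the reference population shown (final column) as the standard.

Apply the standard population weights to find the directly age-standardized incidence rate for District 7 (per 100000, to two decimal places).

Standard weights: 0.65, 0.19, 0.16.
Standardized rate: 0.6500×27.0 + 0.1900×314.8 + 0.1600×625.6 = 177.4580 per 100000.

177.46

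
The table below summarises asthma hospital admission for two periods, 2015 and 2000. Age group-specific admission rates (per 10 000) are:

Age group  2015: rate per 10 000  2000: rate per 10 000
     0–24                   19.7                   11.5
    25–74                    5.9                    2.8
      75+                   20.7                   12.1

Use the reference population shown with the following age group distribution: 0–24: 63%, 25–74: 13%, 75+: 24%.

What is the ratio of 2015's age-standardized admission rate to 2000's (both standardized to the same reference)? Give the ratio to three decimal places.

1.726

Standard weights: 0.63, 0.13, 0.24.
2015: 0.6300×19.7 + 0.1300×5.9 + 0.2400×20.7 = 18.1460 per 10 000.
2000: 0.6300×11.5 + 0.1300×2.8 + 0.2400×12.1 = 10.5130 per 10 000.
Ratio = 18.1460 ÷ 10.5130 = 1.72605.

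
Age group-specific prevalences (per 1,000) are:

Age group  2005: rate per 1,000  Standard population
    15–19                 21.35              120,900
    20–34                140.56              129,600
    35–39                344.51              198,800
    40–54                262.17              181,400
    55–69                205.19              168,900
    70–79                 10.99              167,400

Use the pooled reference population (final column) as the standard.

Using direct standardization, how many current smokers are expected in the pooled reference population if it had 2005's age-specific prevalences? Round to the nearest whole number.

173340

Expected current smokers = Σ (standard pop × age-specific rate ÷ 1,000)
= 120,900×21.35/1,000 + 129,600×140.56/1,000 + 198,800×344.51/1,000 + 181,400×262.17/1,000 + 168,900×205.19/1,000 + 167,400×10.99/1,000
= 2581.22 + 18216.58 + 68488.59 + 47557.64 + 34656.59 + 1839.73 = 173340.33.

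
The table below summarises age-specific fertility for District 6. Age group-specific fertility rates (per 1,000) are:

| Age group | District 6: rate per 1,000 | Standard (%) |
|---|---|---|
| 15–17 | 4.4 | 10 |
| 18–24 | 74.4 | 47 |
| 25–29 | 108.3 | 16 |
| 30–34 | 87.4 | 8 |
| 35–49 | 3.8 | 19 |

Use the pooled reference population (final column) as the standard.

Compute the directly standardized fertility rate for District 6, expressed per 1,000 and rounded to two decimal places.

Standard weights: 0.10, 0.47, 0.16, 0.08, 0.19.
Standardized rate: 0.1000×4.4 + 0.4700×74.4 + 0.1600×108.3 + 0.0800×87.4 + 0.1900×3.8 = 60.4500 per 1,000.

60.45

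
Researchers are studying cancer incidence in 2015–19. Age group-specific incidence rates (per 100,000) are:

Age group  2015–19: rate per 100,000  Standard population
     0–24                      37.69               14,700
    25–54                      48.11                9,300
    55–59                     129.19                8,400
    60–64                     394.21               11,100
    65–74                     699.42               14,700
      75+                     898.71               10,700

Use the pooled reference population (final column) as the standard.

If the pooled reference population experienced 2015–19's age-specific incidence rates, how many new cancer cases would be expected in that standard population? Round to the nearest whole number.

264

Expected new cancer cases = Σ (standard pop × age-specific rate ÷ 100,000)
= 14,700×37.69/100,000 + 9,300×48.11/100,000 + 8,400×129.19/100,000 + 11,100×394.21/100,000 + 14,700×699.42/100,000 + 10,700×898.71/100,000
= 5.54 + 4.47 + 10.85 + 43.76 + 102.81 + 96.16 = 263.60.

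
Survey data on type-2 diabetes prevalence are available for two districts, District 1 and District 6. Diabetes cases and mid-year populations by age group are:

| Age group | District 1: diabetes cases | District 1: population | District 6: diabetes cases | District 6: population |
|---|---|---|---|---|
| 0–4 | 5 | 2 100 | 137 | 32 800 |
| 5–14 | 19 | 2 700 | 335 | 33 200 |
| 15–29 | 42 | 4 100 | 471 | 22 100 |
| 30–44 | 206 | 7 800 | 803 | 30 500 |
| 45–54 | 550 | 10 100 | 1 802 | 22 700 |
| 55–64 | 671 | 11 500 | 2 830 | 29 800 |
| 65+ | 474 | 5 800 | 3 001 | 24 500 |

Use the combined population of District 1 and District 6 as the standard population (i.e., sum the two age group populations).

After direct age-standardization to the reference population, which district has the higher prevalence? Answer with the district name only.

District 6

Age-specific rates per 1 000 for District 1: 2.381, 7.037, 10.244, 26.410, 54.455, 58.348, 81.724.
For District 6: 4.177, 10.090, 21.312, 26.328, 79.383, 94.966, 122.490.
Combined standard total = 239 700; weights = 0.1456, 0.1498, 0.1093, 0.1598, 0.1368, 0.1723, 0.1264.
District 1: 0.1456×2.381 + 0.1498×7.037 + 0.1093×10.244 + 0.1598×26.410 + 0.1368×54.455 + 0.1723×58.348 + 0.1264×81.724 = 34.5756 per 1 000.
District 6: 0.1456×4.177 + 0.1498×10.090 + 0.1093×21.312 + 0.1598×26.328 + 0.1368×79.383 + 0.1723×94.966 + 0.1264×122.490 = 51.3645 per 1 000.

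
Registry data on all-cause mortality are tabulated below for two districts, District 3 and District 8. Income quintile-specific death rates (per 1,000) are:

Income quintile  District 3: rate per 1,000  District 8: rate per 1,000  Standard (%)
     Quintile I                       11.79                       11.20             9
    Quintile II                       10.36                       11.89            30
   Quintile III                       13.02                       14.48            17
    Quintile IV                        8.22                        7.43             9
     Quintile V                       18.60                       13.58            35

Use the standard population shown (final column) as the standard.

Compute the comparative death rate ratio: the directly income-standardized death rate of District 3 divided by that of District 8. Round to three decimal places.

1.094

Standard weights: 0.09, 0.30, 0.17, 0.09, 0.35.
District 3: 0.0900×11.79 + 0.3000×10.36 + 0.1700×13.02 + 0.0900×8.22 + 0.3500×18.60 = 13.6323 per 1,000.
District 8: 0.0900×11.20 + 0.3000×11.89 + 0.1700×14.48 + 0.0900×7.43 + 0.3500×13.58 = 12.4583 per 1,000.
Ratio = 13.6323 ÷ 12.4583 = 1.09423.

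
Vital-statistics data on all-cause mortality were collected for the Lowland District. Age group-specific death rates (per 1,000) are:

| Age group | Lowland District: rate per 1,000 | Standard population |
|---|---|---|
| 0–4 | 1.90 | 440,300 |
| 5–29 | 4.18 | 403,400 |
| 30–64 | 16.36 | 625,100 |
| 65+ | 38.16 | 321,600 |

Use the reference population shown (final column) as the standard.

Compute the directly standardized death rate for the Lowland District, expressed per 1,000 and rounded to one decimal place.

Standard total = 1,790,400; weights = 0.2459, 0.2253, 0.3491, 0.1796.
Standardized rate: 0.2459×1.90 + 0.2253×4.18 + 0.3491×16.36 + 0.1796×38.16 = 13.9755 per 1,000.

14.0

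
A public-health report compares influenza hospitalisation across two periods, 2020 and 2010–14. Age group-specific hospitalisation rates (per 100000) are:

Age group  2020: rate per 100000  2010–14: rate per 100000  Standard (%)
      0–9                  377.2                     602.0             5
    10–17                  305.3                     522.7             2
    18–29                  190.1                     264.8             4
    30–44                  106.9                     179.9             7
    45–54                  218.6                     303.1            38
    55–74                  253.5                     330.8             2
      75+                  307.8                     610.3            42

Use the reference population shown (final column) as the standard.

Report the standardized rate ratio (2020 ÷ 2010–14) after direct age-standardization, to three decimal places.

Standard weights: 0.05, 0.02, 0.04, 0.07, 0.38, 0.02, 0.42.
2020: 0.0500×377.2 + 0.0200×305.3 + 0.0400×190.1 + 0.0700×106.9 + 0.3800×218.6 + 0.0200×253.5 + 0.4200×307.8 = 257.4670 per 100000.
2010–14: 0.0500×602.0 + 0.0200×522.7 + 0.0400×264.8 + 0.0700×179.9 + 0.3800×303.1 + 0.0200×330.8 + 0.4200×610.3 = 441.8590 per 100000.
Ratio = 257.4670 ÷ 441.8590 = 0.58269.

0.583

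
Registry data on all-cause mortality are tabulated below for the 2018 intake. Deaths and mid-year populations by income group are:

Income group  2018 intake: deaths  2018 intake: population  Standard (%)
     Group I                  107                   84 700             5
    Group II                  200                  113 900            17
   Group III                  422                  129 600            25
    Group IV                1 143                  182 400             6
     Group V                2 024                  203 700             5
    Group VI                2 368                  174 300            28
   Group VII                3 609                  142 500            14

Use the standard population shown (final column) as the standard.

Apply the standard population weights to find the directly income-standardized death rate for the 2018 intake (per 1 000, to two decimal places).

9.40

Income-specific rates per 1 000 for the 2018 intake: 1.263, 1.756, 3.256, 6.266, 9.936, 13.586, 25.326.
Standard weights: 0.05, 0.17, 0.25, 0.06, 0.05, 0.28, 0.14.
Standardized rate: 0.0500×1.263 + 0.1700×1.756 + 0.2500×3.256 + 0.0600×6.266 + 0.0500×9.936 + 0.2800×13.586 + 0.1400×25.326 = 9.3982 per 1 000.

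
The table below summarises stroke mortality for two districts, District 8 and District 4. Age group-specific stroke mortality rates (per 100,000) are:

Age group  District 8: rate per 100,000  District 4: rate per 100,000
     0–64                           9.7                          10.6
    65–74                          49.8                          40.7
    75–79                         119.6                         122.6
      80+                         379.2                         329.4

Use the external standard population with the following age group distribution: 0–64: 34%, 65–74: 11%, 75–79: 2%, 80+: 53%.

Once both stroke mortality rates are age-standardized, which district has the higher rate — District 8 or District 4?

District 8

Standard weights: 0.34, 0.11, 0.02, 0.53.
District 8: 0.3400×9.7 + 0.1100×49.8 + 0.0200×119.6 + 0.5300×379.2 = 212.1440 per 100,000.
District 4: 0.3400×10.6 + 0.1100×40.7 + 0.0200×122.6 + 0.5300×329.4 = 185.1150 per 100,000.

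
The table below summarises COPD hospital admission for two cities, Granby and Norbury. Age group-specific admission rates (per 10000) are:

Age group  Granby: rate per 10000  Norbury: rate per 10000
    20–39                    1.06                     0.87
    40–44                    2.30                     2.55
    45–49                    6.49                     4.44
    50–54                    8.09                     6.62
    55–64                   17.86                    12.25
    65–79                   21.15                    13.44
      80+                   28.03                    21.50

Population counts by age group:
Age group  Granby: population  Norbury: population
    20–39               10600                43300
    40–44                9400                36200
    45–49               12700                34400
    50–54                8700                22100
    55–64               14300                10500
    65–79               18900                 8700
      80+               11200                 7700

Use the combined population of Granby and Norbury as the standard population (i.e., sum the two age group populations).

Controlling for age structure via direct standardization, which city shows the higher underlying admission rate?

Granby

Combined standard total = 248700; weights = 0.2167, 0.1834, 0.1894, 0.1238, 0.0997, 0.1110, 0.0760.
Granby: 0.2167×1.06 + 0.1834×2.30 + 0.1894×6.49 + 0.1238×8.09 + 0.0997×17.86 + 0.1110×21.15 + 0.0760×28.03 = 9.1407 per 10000.
Norbury: 0.2167×0.87 + 0.1834×2.55 + 0.1894×4.44 + 0.1238×6.62 + 0.0997×12.25 + 0.1110×13.44 + 0.0760×21.50 = 6.6638 per 10000.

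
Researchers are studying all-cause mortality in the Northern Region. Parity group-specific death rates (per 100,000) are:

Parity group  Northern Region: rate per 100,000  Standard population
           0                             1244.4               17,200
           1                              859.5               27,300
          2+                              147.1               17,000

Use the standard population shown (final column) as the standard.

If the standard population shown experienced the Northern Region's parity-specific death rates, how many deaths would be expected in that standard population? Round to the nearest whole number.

474

Expected deaths = Σ (standard pop × parity-specific rate ÷ 100,000)
= 17,200×1244.4/100,000 + 27,300×859.5/100,000 + 17,000×147.1/100,000
= 214.04 + 234.64 + 25.01 = 473.69.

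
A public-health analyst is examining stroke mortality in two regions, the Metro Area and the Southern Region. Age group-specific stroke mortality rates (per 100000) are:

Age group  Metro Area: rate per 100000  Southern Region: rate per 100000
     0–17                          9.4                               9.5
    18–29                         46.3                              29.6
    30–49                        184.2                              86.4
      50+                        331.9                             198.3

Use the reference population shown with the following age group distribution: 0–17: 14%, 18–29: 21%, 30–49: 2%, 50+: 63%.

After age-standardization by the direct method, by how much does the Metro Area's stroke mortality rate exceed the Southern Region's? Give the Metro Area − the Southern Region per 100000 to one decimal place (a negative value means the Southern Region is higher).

Standard weights: 0.14, 0.21, 0.02, 0.63.
The Metro Area: 0.1400×9.4 + 0.2100×46.3 + 0.0200×184.2 + 0.6300×331.9 = 223.8200 per 100000.
The Southern Region: 0.1400×9.5 + 0.2100×29.6 + 0.0200×86.4 + 0.6300×198.3 = 134.2030 per 100000.
Difference = 223.8200 − 134.2030 = 89.6170.

89.6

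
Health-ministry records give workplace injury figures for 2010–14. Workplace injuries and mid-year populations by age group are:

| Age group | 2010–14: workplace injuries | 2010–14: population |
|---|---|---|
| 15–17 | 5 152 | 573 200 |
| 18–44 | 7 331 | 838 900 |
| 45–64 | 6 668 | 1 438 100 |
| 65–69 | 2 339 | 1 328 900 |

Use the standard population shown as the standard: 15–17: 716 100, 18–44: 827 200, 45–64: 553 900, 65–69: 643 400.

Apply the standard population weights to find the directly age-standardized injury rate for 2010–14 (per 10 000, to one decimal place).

63.4

Age-specific rates per 10 000 for 2010–14: 89.88, 87.39, 46.37, 17.60.
Standard total = 2 740 600; weights = 0.2613, 0.3018, 0.2021, 0.2348.
Standardized rate: 0.2613×89.88 + 0.3018×87.39 + 0.2021×46.37 + 0.2348×17.60 = 63.3652 per 10 000.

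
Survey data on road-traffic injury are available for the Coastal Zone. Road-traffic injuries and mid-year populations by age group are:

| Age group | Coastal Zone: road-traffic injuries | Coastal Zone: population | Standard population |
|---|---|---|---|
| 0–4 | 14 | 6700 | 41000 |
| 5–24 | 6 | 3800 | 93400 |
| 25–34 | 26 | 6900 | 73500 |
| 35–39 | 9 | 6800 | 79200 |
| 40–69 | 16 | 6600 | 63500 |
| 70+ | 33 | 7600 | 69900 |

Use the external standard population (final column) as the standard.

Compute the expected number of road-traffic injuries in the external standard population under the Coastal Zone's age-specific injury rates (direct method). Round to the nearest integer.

1072

Age-specific rates per 100000 for the Coastal Zone: 208.96, 157.89, 376.81, 132.35, 242.42, 434.21.
Expected road-traffic injuries = Σ (standard pop × age-specific rate ÷ 100000)
= 41000×208.96/100000 + 93400×157.89/100000 + 73500×376.81/100000 + 79200×132.35/100000 + 63500×242.42/100000 + 69900×434.21/100000
= 85.67 + 147.47 + 276.96 + 104.82 + 153.94 + 303.51 = 1072.38.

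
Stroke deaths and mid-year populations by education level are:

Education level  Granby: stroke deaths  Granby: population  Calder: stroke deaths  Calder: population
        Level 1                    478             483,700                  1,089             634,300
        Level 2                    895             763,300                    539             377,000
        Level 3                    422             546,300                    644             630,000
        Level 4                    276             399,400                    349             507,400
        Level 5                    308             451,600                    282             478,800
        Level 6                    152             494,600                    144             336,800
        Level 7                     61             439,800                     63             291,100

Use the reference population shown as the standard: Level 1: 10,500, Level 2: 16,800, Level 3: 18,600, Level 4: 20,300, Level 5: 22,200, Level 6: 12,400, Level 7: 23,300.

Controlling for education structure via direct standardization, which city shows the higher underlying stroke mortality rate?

Education-specific rates per 100,000 for Granby: 98.82, 117.25, 77.25, 69.10, 68.20, 30.73, 13.87.
For Calder: 171.69, 142.97, 102.22, 68.78, 58.90, 42.76, 21.64.
Standard total = 124,100; weights = 0.0846, 0.1354, 0.1499, 0.1636, 0.1789, 0.0999, 0.1878.
Granby: 0.0846×98.82 + 0.1354×117.25 + 0.1499×77.25 + 0.1636×69.10 + 0.1789×68.20 + 0.0999×30.73 + 0.1878×13.87 = 64.9913 per 100,000.
Calder: 0.0846×171.69 + 0.1354×142.97 + 0.1499×102.22 + 0.1636×68.78 + 0.1789×58.90 + 0.0999×42.76 + 0.1878×21.64 = 79.3244 per 100,000.

Calder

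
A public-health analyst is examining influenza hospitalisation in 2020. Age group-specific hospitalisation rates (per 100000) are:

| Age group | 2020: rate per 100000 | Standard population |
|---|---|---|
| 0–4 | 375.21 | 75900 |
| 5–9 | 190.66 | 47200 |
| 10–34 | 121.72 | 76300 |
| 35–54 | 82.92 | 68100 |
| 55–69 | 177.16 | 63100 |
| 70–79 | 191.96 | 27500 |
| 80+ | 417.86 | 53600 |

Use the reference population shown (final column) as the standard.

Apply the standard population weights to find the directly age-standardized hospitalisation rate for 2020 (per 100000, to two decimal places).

Standard total = 411700; weights = 0.1844, 0.1146, 0.1853, 0.1654, 0.1533, 0.0668, 0.1302.
Standardized rate: 0.1844×375.21 + 0.1146×190.66 + 0.1853×121.72 + 0.1654×82.92 + 0.1533×177.16 + 0.0668×191.96 + 0.1302×417.86 = 221.6825 per 100000.

221.68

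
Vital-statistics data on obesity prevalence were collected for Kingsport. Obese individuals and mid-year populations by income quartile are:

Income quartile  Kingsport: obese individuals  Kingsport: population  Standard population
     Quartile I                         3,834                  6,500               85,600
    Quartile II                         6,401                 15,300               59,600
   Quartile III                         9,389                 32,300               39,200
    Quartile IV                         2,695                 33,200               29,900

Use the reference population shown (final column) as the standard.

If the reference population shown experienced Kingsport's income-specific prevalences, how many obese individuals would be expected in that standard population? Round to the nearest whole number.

89247

Income-specific rates per 1,000 for Kingsport: 589.846, 418.366, 290.681, 81.175.
Expected obese individuals = Σ (standard pop × income-specific rate ÷ 1,000)
= 85,600×589.846/1,000 + 59,600×418.366/1,000 + 39,200×290.681/1,000 + 29,900×81.175/1,000
= 50490.83 + 24934.61 + 11394.70 + 2427.12 = 89247.27.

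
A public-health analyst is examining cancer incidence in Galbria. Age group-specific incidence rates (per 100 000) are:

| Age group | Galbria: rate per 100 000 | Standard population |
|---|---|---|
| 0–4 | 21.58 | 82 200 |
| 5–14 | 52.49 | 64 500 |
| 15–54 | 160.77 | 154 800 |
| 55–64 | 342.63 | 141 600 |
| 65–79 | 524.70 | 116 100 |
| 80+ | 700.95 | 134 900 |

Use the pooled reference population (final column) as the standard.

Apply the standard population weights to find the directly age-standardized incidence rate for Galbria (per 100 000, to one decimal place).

337.2

Standard total = 694 100; weights = 0.1184, 0.0929, 0.2230, 0.2040, 0.1673, 0.1944.
Standardized rate: 0.1184×21.58 + 0.0929×52.49 + 0.2230×160.77 + 0.2040×342.63 + 0.1673×524.70 + 0.1944×700.95 = 337.1833 per 100 000.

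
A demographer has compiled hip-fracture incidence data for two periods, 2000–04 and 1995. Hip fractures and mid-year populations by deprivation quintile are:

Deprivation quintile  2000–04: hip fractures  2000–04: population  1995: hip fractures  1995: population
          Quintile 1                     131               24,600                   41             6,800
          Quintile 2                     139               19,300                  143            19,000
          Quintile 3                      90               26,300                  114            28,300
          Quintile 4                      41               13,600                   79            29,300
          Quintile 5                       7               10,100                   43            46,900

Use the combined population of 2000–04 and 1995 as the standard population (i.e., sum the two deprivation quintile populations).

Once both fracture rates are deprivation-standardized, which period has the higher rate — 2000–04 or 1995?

1995

Deprivation-specific rates per 100,000 for 2000–04: 532.52, 720.21, 342.21, 301.47, 69.31.
For 1995: 602.94, 752.63, 402.83, 269.62, 91.68.
Combined standard total = 224,200; weights = 0.1401, 0.1708, 0.2435, 0.1913, 0.2542.
2000–04: 0.1401×532.52 + 0.1708×720.21 + 0.2435×342.21 + 0.1913×301.47 + 0.2542×69.31 = 356.2581 per 100,000.
1995: 0.1401×602.94 + 0.1708×752.63 + 0.2435×402.83 + 0.1913×269.62 + 0.2542×91.68 = 386.0187 per 100,000.
The crude rates (434.50 vs 322.33) would put 2000–04 higher, but that reflects its deprivation composition; once standardized to a common deprivation structure, 1995 has the higher underlying rate.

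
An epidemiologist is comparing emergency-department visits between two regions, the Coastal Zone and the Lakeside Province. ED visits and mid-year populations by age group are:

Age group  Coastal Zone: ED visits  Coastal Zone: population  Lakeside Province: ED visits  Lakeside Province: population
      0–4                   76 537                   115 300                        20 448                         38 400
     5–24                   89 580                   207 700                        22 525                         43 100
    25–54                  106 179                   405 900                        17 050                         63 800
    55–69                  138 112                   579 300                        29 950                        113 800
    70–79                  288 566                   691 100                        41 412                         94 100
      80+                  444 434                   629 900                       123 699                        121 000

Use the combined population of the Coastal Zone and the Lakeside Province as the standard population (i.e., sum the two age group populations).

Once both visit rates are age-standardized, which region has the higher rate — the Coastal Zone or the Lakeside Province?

Age-specific rates per 1 000 for the Coastal Zone: 663.807, 431.295, 261.589, 238.412, 417.546, 705.563.
For the Lakeside Province: 532.500, 522.622, 267.241, 263.181, 440.085, 1022.306.
Combined standard total = 3 103 400; weights = 0.0495, 0.0808, 0.1514, 0.2233, 0.2530, 0.2420.
The Coastal Zone: 0.0495×663.807 + 0.0808×431.295 + 0.1514×261.589 + 0.2233×238.412 + 0.2530×417.546 + 0.2420×705.563 = 436.9311 per 1 000.
The Lakeside Province: 0.0495×532.500 + 0.0808×522.622 + 0.1514×267.241 + 0.2233×263.181 + 0.2530×440.085 + 0.2420×1022.306 = 526.5377 per 1 000.

Lakeside Province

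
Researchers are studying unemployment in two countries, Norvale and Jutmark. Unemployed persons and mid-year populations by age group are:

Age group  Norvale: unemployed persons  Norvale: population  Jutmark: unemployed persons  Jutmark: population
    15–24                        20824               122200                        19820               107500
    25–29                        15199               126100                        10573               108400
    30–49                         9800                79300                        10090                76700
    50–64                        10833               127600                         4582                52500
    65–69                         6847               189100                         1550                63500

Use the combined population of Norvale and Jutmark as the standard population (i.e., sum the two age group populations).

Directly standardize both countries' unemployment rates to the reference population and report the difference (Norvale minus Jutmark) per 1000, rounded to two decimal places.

Age-specific rates per 1000 for Norvale: 170.409, 120.531, 123.581, 84.898, 36.208.
For Jutmark: 184.372, 97.537, 131.551, 87.276, 24.409.
Combined standard total = 1052900; weights = 0.2182, 0.2227, 0.1482, 0.1711, 0.2399.
Norvale: 0.2182×170.409 + 0.2227×120.531 + 0.1482×123.581 + 0.1711×84.898 + 0.2399×36.208 = 105.5396 per 1000.
Jutmark: 0.2182×184.372 + 0.2227×97.537 + 0.1482×131.551 + 0.1711×87.276 + 0.2399×24.409 = 102.2215 per 1000.
Difference = 105.5396 − 102.2215 = 3.3181.

3.32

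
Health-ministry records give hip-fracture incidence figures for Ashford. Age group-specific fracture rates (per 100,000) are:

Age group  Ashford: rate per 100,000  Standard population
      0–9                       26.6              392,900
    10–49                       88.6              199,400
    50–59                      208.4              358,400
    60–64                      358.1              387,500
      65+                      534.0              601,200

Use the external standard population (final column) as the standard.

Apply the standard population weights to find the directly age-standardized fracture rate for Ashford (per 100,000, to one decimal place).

Standard total = 1,939,400; weights = 0.2026, 0.1028, 0.1848, 0.1998, 0.3100.
Standardized rate: 0.2026×26.6 + 0.1028×88.6 + 0.1848×208.4 + 0.1998×358.1 + 0.3100×534.0 = 290.0965 per 100,000.

290.1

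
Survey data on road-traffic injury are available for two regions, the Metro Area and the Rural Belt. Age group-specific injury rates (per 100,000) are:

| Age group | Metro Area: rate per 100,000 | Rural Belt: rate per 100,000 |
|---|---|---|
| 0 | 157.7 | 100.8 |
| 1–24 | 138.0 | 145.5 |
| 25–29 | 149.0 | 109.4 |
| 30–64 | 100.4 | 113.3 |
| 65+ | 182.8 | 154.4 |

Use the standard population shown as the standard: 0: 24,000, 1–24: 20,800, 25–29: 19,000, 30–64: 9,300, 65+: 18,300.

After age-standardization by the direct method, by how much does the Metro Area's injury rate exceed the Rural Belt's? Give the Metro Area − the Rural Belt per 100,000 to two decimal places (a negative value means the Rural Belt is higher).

25.84

Standard total = 91,400; weights = 0.2626, 0.2276, 0.2079, 0.1018, 0.2002.
The Metro Area: 0.2626×157.7 + 0.2276×138.0 + 0.2079×149.0 + 0.1018×100.4 + 0.2002×182.8 = 150.6035 per 100,000.
The Rural Belt: 0.2626×100.8 + 0.2276×145.5 + 0.2079×109.4 + 0.1018×113.3 + 0.2002×154.4 = 124.7638 per 100,000.
Difference = 150.6035 − 124.7638 = 25.8397.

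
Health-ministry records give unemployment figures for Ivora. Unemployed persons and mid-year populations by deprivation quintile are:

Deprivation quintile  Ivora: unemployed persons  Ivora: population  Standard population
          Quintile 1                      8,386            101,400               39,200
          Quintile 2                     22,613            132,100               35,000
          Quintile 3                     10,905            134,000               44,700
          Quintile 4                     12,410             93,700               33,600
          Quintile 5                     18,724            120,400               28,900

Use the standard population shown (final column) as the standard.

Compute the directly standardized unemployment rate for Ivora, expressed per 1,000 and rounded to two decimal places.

120.26

Deprivation-specific rates per 1,000 for Ivora: 82.702, 171.181, 81.381, 132.444, 155.515.
Standard total = 181,400; weights = 0.2161, 0.1929, 0.2464, 0.1852, 0.1593.
Standardized rate: 0.2161×82.702 + 0.1929×171.181 + 0.2464×81.381 + 0.1852×132.444 + 0.1593×155.515 = 120.2617 per 1,000.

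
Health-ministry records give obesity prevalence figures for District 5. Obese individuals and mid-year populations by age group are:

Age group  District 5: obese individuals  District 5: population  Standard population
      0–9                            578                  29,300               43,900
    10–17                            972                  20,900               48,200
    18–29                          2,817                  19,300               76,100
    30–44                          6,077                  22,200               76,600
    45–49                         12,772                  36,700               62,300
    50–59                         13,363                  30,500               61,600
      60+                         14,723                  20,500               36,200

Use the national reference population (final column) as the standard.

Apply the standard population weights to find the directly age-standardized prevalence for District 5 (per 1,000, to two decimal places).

271.31

Age-specific rates per 1,000 for District 5: 19.727, 46.507, 145.959, 273.739, 348.011, 438.131, 718.195.
Standard total = 404,900; weights = 0.1084, 0.1190, 0.1879, 0.1892, 0.1539, 0.1521, 0.0894.
Standardized rate: 0.1084×19.727 + 0.1190×46.507 + 0.1879×145.959 + 0.1892×273.739 + 0.1539×348.011 + 0.1521×438.131 + 0.0894×718.195 = 271.3068 per 1,000.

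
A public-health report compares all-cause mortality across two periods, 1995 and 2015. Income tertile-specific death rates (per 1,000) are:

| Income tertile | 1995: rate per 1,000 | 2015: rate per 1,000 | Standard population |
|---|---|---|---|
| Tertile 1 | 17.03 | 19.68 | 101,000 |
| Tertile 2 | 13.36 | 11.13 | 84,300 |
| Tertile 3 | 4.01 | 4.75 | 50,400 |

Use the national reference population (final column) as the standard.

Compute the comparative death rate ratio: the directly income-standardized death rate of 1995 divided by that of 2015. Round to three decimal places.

Standard total = 235,700; weights = 0.4285, 0.3577, 0.2138.
1995: 0.4285×17.03 + 0.3577×13.36 + 0.2138×4.01 = 12.9333 per 1,000.
2015: 0.4285×19.68 + 0.3577×11.13 + 0.2138×4.75 = 13.4295 per 1,000.
Ratio = 12.9333 ÷ 13.4295 = 0.96305.

0.963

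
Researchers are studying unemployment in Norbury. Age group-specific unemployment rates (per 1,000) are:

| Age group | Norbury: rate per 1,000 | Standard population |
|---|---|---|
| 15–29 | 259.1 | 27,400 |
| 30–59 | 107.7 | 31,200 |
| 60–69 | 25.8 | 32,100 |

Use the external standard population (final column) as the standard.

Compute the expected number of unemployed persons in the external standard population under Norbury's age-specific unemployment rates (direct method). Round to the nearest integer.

Expected unemployed persons = Σ (standard pop × age-specific rate ÷ 1,000)
= 27,400×259.1/1,000 + 31,200×107.7/1,000 + 32,100×25.8/1,000
= 7099.34 + 3360.24 + 828.18 = 11287.76.

11288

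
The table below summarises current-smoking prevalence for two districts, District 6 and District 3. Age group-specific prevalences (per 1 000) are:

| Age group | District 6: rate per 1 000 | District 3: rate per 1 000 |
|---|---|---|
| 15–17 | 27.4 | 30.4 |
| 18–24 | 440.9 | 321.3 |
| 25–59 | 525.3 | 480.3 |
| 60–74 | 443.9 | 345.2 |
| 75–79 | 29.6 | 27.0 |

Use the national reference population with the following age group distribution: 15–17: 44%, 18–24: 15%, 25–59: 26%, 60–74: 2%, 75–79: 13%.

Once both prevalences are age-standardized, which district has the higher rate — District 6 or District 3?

Standard weights: 0.44, 0.15, 0.26, 0.02, 0.13.
District 6: 0.4400×27.4 + 0.1500×440.9 + 0.2600×525.3 + 0.0200×443.9 + 0.1300×29.6 = 227.4950 per 1 000.
District 3: 0.4400×30.4 + 0.1500×321.3 + 0.2600×480.3 + 0.0200×345.2 + 0.1300×27.0 = 196.8630 per 1 000.

District 6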